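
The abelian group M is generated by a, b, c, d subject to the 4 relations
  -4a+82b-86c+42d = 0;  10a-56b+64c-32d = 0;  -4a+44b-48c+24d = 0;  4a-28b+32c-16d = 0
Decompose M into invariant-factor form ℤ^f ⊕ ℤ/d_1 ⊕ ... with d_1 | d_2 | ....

rank_ℚ(R)=4; free=4−4=0
SNF(R) diag = [2, 2, 4, 8] → torsion [2, 2, 4, 8]

Answer: M ≅ ℤ/2 ⊕ ℤ/2 ⊕ ℤ/4 ⊕ ℤ/8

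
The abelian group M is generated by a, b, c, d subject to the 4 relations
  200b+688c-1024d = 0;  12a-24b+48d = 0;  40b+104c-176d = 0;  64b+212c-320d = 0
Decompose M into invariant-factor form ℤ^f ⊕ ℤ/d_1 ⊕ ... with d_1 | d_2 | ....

rank_ℚ(R)=4; free=4−4=0
SNF(R) diag = [4, 12, 24, 48] → torsion [4, 12, 24, 48]

Answer: M ≅ ℤ/4 ⊕ ℤ/12 ⊕ ℤ/24 ⊕ ℤ/48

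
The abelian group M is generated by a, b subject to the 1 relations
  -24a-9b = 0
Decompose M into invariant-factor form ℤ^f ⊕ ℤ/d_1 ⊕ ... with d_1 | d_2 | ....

Answer: M ≅ ℤ^1 ⊕ ℤ/3

Derivation:
rank_ℚ(R)=1; free=2−1=1
SNF(R) diag = [3] → torsion [3]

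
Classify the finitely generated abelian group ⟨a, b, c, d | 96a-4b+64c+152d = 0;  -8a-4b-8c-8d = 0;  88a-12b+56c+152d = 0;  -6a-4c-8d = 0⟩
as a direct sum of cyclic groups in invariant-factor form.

rank_ℚ(R)=4; free=4−4=0
SNF(R) diag = [2, 4, 8, 16] → torsion [2, 4, 8, 16]

Answer: M ≅ ℤ/2 ⊕ ℤ/4 ⊕ ℤ/8 ⊕ ℤ/16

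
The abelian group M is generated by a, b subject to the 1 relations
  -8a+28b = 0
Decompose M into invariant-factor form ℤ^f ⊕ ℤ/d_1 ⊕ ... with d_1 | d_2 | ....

rank_ℚ(R)=1; free=2−1=1
SNF(R) diag = [4] → torsion [4]

Answer: M ≅ ℤ^1 ⊕ ℤ/4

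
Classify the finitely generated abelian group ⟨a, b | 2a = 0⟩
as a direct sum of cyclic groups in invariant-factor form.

rank_ℚ(R)=1; free=2−1=1
SNF(R) diag = [2] → torsion [2]

Answer: M ≅ ℤ^1 ⊕ ℤ/2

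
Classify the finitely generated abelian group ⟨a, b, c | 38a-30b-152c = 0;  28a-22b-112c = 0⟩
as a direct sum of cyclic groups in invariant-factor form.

rank_ℚ(R)=2; free=3−2=1
SNF(R) diag = [2, 2] → torsion [2, 2]

Answer: M ≅ ℤ^1 ⊕ ℤ/2 ⊕ ℤ/2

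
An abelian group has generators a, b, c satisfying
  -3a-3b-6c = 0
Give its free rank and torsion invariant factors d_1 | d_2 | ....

Answer: M ≅ ℤ^2 ⊕ ℤ/3

Derivation:
rank_ℚ(R)=1; free=3−1=2
SNF(R) diag = [3] → torsion [3]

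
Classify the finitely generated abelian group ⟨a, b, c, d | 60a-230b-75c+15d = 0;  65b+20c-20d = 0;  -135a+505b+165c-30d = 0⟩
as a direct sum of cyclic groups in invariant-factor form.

rank_ℚ(R)=3; free=4−3=1
SNF(R) diag = [5, 5, 15] → torsion [5, 5, 15]

Answer: M ≅ ℤ^1 ⊕ ℤ/5 ⊕ ℤ/5 ⊕ ℤ/15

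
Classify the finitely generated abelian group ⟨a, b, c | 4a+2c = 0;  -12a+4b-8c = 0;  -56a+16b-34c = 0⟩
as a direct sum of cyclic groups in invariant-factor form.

rank_ℚ(R)=3; free=3−3=0
SNF(R) diag = [2, 4, 4] → torsion [2, 4, 4]

Answer: M ≅ ℤ/2 ⊕ ℤ/4 ⊕ ℤ/4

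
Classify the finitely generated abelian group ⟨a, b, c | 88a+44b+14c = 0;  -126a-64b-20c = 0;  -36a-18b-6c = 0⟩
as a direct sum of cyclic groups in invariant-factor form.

rank_ℚ(R)=3; free=3−3=0
SNF(R) diag = [2, 2, 6] → torsion [2, 2, 6]

Answer: M ≅ ℤ/2 ⊕ ℤ/2 ⊕ ℤ/6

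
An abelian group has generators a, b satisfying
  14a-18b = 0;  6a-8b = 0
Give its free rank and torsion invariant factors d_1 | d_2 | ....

Answer: M ≅ ℤ/2 ⊕ ℤ/2

Derivation:
rank_ℚ(R)=2; free=2−2=0
SNF(R) diag = [2, 2] → torsion [2, 2]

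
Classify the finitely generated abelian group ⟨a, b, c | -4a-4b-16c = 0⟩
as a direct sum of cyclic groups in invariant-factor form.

Answer: M ≅ ℤ^2 ⊕ ℤ/4

Derivation:
rank_ℚ(R)=1; free=3−1=2
SNF(R) diag = [4] → torsion [4]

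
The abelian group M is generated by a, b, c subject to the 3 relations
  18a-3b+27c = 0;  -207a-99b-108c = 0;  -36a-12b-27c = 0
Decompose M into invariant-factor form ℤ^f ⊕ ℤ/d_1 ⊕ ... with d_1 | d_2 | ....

Answer: M ≅ ℤ/3 ⊕ ℤ/9 ⊕ ℤ/27

Derivation:
rank_ℚ(R)=3; free=3−3=0
SNF(R) diag = [3, 9, 27] → torsion [3, 9, 27]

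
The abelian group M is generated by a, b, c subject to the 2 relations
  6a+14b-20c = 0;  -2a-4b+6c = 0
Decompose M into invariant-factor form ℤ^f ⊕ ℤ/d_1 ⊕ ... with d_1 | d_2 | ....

rank_ℚ(R)=2; free=3−2=1
SNF(R) diag = [2, 2] → torsion [2, 2]

Answer: M ≅ ℤ^1 ⊕ ℤ/2 ⊕ ℤ/2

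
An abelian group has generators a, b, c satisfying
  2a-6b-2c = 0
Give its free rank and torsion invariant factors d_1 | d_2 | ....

rank_ℚ(R)=1; free=3−1=2
SNF(R) diag = [2] → torsion [2]

Answer: M ≅ ℤ^2 ⊕ ℤ/2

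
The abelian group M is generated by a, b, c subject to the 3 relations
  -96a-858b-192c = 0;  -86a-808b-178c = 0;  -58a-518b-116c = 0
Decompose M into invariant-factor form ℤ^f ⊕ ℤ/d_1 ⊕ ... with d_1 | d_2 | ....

Answer: M ≅ ℤ/2 ⊕ ℤ/6 ⊕ ℤ/18

Derivation:
rank_ℚ(R)=3; free=3−3=0
SNF(R) diag = [2, 6, 18] → torsion [2, 6, 18]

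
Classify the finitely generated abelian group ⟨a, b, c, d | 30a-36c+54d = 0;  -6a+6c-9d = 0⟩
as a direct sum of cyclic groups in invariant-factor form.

Answer: M ≅ ℤ^2 ⊕ ℤ/3 ⊕ ℤ/6

Derivation:
rank_ℚ(R)=2; free=4−2=2
SNF(R) diag = [3, 6] → torsion [3, 6]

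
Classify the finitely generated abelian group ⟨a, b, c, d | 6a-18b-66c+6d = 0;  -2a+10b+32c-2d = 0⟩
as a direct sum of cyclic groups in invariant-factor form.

Answer: M ≅ ℤ^2 ⊕ ℤ/2 ⊕ ℤ/6

Derivation:
rank_ℚ(R)=2; free=4−2=2
SNF(R) diag = [2, 6] → torsion [2, 6]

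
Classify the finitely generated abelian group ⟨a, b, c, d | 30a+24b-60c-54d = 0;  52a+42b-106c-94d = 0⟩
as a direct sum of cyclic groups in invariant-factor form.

rank_ℚ(R)=2; free=4−2=2
SNF(R) diag = [2, 6] → torsion [2, 6]

Answer: M ≅ ℤ^2 ⊕ ℤ/2 ⊕ ℤ/6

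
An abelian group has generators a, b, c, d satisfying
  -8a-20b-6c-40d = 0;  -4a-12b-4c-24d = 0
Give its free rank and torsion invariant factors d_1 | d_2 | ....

rank_ℚ(R)=2; free=4−2=2
SNF(R) diag = [2, 4] → torsion [2, 4]

Answer: M ≅ ℤ^2 ⊕ ℤ/2 ⊕ ℤ/4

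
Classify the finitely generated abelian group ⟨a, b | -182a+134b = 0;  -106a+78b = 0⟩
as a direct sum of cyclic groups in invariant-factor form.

Answer: M ≅ ℤ/2 ⊕ ℤ/4

Derivation:
rank_ℚ(R)=2; free=2−2=0
SNF(R) diag = [2, 4] → torsion [2, 4]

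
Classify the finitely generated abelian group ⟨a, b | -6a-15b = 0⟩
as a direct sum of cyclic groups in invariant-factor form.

rank_ℚ(R)=1; free=2−1=1
SNF(R) diag = [3] → torsion [3]

Answer: M ≅ ℤ^1 ⊕ ℤ/3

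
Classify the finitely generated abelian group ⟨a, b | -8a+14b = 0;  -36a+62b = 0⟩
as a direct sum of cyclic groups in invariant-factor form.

rank_ℚ(R)=2; free=2−2=0
SNF(R) diag = [2, 4] → torsion [2, 4]

Answer: M ≅ ℤ/2 ⊕ ℤ/4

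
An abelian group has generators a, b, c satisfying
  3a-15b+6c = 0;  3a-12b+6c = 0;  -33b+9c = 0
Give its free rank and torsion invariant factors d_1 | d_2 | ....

rank_ℚ(R)=3; free=3−3=0
SNF(R) diag = [3, 3, 9] → torsion [3, 3, 9]

Answer: M ≅ ℤ/3 ⊕ ℤ/3 ⊕ ℤ/9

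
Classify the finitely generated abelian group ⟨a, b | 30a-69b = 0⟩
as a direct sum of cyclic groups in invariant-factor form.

Answer: M ≅ ℤ^1 ⊕ ℤ/3

Derivation:
rank_ℚ(R)=1; free=2−1=1
SNF(R) diag = [3] → torsion [3]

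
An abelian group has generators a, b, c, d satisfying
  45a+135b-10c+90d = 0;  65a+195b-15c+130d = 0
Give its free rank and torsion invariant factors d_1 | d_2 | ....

Answer: M ≅ ℤ^2 ⊕ ℤ/5 ⊕ ℤ/5

Derivation:
rank_ℚ(R)=2; free=4−2=2
SNF(R) diag = [5, 5] → torsion [5, 5]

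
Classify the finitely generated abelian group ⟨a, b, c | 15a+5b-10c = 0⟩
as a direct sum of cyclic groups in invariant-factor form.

Answer: M ≅ ℤ^2 ⊕ ℤ/5

Derivation:
rank_ℚ(R)=1; free=3−1=2
SNF(R) diag = [5] → torsion [5]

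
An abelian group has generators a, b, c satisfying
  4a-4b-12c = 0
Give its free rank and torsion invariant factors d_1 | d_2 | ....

rank_ℚ(R)=1; free=3−1=2
SNF(R) diag = [4] → torsion [4]

Answer: M ≅ ℤ^2 ⊕ ℤ/4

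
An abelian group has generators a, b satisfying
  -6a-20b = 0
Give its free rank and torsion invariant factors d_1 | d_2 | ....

rank_ℚ(R)=1; free=2−1=1
SNF(R) diag = [2] → torsion [2]

Answer: M ≅ ℤ^1 ⊕ ℤ/2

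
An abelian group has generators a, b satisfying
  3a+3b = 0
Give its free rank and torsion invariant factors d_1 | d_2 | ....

rank_ℚ(R)=1; free=2−1=1
SNF(R) diag = [3] → torsion [3]

Answer: M ≅ ℤ^1 ⊕ ℤ/3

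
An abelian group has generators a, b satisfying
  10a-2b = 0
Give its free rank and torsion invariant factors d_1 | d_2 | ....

rank_ℚ(R)=1; free=2−1=1
SNF(R) diag = [2] → torsion [2]

Answer: M ≅ ℤ^1 ⊕ ℤ/2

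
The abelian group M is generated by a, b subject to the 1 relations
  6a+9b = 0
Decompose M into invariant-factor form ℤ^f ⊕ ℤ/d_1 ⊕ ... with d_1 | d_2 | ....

rank_ℚ(R)=1; free=2−1=1
SNF(R) diag = [3] → torsion [3]

Answer: M ≅ ℤ^1 ⊕ ℤ/3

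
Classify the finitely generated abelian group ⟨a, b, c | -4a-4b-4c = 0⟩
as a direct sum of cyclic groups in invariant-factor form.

Answer: M ≅ ℤ^2 ⊕ ℤ/4

Derivation:
rank_ℚ(R)=1; free=3−1=2
SNF(R) diag = [4] → torsion [4]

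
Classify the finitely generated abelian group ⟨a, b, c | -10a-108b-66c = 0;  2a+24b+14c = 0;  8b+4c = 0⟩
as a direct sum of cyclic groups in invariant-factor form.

Answer: M ≅ ℤ/2 ⊕ ℤ/4 ⊕ ℤ/4

Derivation:
rank_ℚ(R)=3; free=3−3=0
SNF(R) diag = [2, 4, 4] → torsion [2, 4, 4]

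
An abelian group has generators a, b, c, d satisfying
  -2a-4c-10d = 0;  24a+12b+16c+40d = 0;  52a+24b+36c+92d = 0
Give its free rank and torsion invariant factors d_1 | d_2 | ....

rank_ℚ(R)=3; free=4−3=1
SNF(R) diag = [2, 4, 4] → torsion [2, 4, 4]

Answer: M ≅ ℤ^1 ⊕ ℤ/2 ⊕ ℤ/4 ⊕ ℤ/4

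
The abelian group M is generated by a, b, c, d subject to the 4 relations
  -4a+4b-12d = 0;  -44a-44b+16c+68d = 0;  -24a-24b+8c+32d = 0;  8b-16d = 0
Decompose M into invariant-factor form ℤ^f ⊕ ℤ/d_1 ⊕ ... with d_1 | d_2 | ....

Answer: M ≅ ℤ/4 ⊕ ℤ/8 ⊕ ℤ/8 ⊕ ℤ/8

Derivation:
rank_ℚ(R)=4; free=4−4=0
SNF(R) diag = [4, 8, 8, 8] → torsion [4, 8, 8, 8]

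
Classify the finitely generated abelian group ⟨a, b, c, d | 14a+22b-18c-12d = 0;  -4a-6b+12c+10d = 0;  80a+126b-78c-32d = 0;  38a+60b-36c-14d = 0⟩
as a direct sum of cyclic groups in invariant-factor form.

Answer: M ≅ ℤ/2 ⊕ ℤ/2 ⊕ ℤ/6 ⊕ ℤ/6

Derivation:
rank_ℚ(R)=4; free=4−4=0
SNF(R) diag = [2, 2, 6, 6] → torsion [2, 2, 6, 6]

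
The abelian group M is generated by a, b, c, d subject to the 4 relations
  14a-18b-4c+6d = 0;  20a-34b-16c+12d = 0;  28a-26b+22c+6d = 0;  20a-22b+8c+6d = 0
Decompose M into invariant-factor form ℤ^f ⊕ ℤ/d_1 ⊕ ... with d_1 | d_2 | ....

rank_ℚ(R)=4; free=4−4=0
SNF(R) diag = [2, 2, 6, 6] → torsion [2, 2, 6, 6]

Answer: M ≅ ℤ/2 ⊕ ℤ/2 ⊕ ℤ/6 ⊕ ℤ/6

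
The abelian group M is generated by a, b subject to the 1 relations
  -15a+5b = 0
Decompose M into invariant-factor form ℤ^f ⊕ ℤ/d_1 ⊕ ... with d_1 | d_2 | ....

Answer: M ≅ ℤ^1 ⊕ ℤ/5

Derivation:
rank_ℚ(R)=1; free=2−1=1
SNF(R) diag = [5] → torsion [5]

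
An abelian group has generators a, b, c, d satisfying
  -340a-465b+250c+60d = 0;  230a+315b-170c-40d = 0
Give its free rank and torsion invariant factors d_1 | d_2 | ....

rank_ℚ(R)=2; free=4−2=2
SNF(R) diag = [5, 10] → torsion [5, 10]

Answer: M ≅ ℤ^2 ⊕ ℤ/5 ⊕ ℤ/10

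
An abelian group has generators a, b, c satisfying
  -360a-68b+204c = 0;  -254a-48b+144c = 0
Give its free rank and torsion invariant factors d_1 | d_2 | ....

Answer: M ≅ ℤ^1 ⊕ ℤ/2 ⊕ ℤ/4

Derivation:
rank_ℚ(R)=2; free=3−2=1
SNF(R) diag = [2, 4] → torsion [2, 4]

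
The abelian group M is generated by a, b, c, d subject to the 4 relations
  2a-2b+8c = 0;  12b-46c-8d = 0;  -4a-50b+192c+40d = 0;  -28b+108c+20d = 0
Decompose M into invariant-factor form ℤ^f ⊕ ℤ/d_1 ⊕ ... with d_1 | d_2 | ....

rank_ℚ(R)=4; free=4−4=0
SNF(R) diag = [2, 2, 2, 4] → torsion [2, 2, 2, 4]

Answer: M ≅ ℤ/2 ⊕ ℤ/2 ⊕ ℤ/2 ⊕ ℤ/4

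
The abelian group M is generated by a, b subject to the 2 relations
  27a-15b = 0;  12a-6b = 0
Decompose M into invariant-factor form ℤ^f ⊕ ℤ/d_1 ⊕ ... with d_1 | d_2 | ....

Answer: M ≅ ℤ/3 ⊕ ℤ/6

Derivation:
rank_ℚ(R)=2; free=2−2=0
SNF(R) diag = [3, 6] → torsion [3, 6]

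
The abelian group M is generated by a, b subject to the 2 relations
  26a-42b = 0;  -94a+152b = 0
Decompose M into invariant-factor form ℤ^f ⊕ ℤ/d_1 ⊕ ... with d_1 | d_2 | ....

Answer: M ≅ ℤ/2 ⊕ ℤ/2

Derivation:
rank_ℚ(R)=2; free=2−2=0
SNF(R) diag = [2, 2] → torsion [2, 2]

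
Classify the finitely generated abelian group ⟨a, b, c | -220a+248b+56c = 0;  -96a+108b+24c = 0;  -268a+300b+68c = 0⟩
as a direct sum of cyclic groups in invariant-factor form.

Answer: M ≅ ℤ/4 ⊕ ℤ/4 ⊕ ℤ/12

Derivation:
rank_ℚ(R)=3; free=3−3=0
SNF(R) diag = [4, 4, 12] → torsion [4, 4, 12]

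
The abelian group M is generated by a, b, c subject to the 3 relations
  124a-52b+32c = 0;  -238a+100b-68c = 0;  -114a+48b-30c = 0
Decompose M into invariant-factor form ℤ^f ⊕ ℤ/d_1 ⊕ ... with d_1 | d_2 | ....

Answer: M ≅ ℤ/2 ⊕ ℤ/6 ⊕ ℤ/12

Derivation:
rank_ℚ(R)=3; free=3−3=0
SNF(R) diag = [2, 6, 12] → torsion [2, 6, 12]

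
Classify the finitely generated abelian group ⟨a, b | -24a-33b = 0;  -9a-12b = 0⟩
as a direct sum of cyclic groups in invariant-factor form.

Answer: M ≅ ℤ/3 ⊕ ℤ/3

Derivation:
rank_ℚ(R)=2; free=2−2=0
SNF(R) diag = [3, 3] → torsion [3, 3]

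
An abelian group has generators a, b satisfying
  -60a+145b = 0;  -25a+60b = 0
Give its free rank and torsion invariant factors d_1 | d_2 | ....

Answer: M ≅ ℤ/5 ⊕ ℤ/5

Derivation:
rank_ℚ(R)=2; free=2−2=0
SNF(R) diag = [5, 5] → torsion [5, 5]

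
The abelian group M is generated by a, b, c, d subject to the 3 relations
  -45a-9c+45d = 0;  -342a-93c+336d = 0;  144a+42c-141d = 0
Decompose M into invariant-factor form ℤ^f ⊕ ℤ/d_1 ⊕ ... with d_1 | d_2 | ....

Answer: M ≅ ℤ^1 ⊕ ℤ/3 ⊕ ℤ/9 ⊕ ℤ/9

Derivation:
rank_ℚ(R)=3; free=4−3=1
SNF(R) diag = [3, 9, 9] → torsion [3, 9, 9]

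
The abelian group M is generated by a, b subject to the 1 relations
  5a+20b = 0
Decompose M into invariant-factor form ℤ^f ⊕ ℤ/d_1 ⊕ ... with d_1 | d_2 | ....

Answer: M ≅ ℤ^1 ⊕ ℤ/5

Derivation:
rank_ℚ(R)=1; free=2−1=1
SNF(R) diag = [5] → torsion [5]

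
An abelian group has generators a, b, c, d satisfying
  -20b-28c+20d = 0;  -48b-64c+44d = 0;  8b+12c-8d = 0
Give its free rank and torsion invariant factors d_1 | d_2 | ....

Answer: M ≅ ℤ^1 ⊕ ℤ/4 ⊕ ℤ/4 ⊕ ℤ/4

Derivation:
rank_ℚ(R)=3; free=4−3=1
SNF(R) diag = [4, 4, 4] → torsion [4, 4, 4]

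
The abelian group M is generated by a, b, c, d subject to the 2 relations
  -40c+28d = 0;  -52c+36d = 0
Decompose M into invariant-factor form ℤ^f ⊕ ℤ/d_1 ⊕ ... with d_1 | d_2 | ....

rank_ℚ(R)=2; free=4−2=2
SNF(R) diag = [4, 4] → torsion [4, 4]

Answer: M ≅ ℤ^2 ⊕ ℤ/4 ⊕ ℤ/4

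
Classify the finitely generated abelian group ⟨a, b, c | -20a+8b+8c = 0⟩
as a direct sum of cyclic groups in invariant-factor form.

rank_ℚ(R)=1; free=3−1=2
SNF(R) diag = [4] → torsion [4]

Answer: M ≅ ℤ^2 ⊕ ℤ/4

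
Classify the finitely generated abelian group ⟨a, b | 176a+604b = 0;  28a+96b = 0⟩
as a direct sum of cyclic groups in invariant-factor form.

Answer: M ≅ ℤ/4 ⊕ ℤ/4

Derivation:
rank_ℚ(R)=2; free=2−2=0
SNF(R) diag = [4, 4] → torsion [4, 4]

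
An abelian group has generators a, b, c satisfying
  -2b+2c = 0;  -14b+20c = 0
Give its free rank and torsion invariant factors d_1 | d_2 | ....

rank_ℚ(R)=2; free=3−2=1
SNF(R) diag = [2, 6] → torsion [2, 6]

Answer: M ≅ ℤ^1 ⊕ ℤ/2 ⊕ ℤ/6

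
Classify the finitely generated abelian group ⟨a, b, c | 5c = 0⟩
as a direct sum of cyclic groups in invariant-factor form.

Answer: M ≅ ℤ^2 ⊕ ℤ/5

Derivation:
rank_ℚ(R)=1; free=3−1=2
SNF(R) diag = [5] → torsion [5]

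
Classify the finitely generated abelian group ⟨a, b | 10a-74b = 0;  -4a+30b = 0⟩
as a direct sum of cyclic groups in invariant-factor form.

Answer: M ≅ ℤ/2 ⊕ ℤ/2

Derivation:
rank_ℚ(R)=2; free=2−2=0
SNF(R) diag = [2, 2] → torsion [2, 2]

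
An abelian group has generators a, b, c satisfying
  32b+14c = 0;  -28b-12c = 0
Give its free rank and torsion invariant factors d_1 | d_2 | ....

rank_ℚ(R)=2; free=3−2=1
SNF(R) diag = [2, 4] → torsion [2, 4]

Answer: M ≅ ℤ^1 ⊕ ℤ/2 ⊕ ℤ/4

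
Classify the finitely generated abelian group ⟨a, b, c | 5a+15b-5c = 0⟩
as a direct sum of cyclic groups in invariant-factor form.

Answer: M ≅ ℤ^2 ⊕ ℤ/5

Derivation:
rank_ℚ(R)=1; free=3−1=2
SNF(R) diag = [5] → torsion [5]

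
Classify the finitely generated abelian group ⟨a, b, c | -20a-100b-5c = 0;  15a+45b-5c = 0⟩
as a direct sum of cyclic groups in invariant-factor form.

rank_ℚ(R)=2; free=3−2=1
SNF(R) diag = [5, 5] → torsion [5, 5]

Answer: M ≅ ℤ^1 ⊕ ℤ/5 ⊕ ℤ/5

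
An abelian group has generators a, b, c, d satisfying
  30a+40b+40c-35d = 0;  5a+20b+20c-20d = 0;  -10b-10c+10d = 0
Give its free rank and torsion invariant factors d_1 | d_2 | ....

Answer: M ≅ ℤ^1 ⊕ ℤ/5 ⊕ ℤ/5 ⊕ ℤ/10

Derivation:
rank_ℚ(R)=3; free=4−3=1
SNF(R) diag = [5, 5, 10] → torsion [5, 5, 10]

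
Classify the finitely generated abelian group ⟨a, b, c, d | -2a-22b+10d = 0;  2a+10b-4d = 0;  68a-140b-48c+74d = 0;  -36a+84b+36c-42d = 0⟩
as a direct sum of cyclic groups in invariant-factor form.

rank_ℚ(R)=4; free=4−4=0
SNF(R) diag = [2, 6, 12, 36] → torsion [2, 6, 12, 36]

Answer: M ≅ ℤ/2 ⊕ ℤ/6 ⊕ ℤ/12 ⊕ ℤ/36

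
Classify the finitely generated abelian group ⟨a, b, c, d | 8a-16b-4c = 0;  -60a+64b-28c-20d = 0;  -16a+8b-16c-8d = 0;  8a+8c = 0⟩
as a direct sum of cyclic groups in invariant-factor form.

rank_ℚ(R)=4; free=4−4=0
SNF(R) diag = [4, 4, 8, 8] → torsion [4, 4, 8, 8]

Answer: M ≅ ℤ/4 ⊕ ℤ/4 ⊕ ℤ/8 ⊕ ℤ/8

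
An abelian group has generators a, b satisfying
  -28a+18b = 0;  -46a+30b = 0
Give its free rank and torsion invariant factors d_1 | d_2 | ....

rank_ℚ(R)=2; free=2−2=0
SNF(R) diag = [2, 6] → torsion [2, 6]

Answer: M ≅ ℤ/2 ⊕ ℤ/6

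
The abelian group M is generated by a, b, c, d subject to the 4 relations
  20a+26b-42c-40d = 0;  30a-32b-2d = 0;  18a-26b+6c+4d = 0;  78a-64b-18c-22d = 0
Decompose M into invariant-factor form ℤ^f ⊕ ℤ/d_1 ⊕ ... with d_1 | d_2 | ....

Answer: M ≅ ℤ/2 ⊕ ℤ/2 ⊕ ℤ/6 ⊕ ℤ/18

Derivation:
rank_ℚ(R)=4; free=4−4=0
SNF(R) diag = [2, 2, 6, 18] → torsion [2, 2, 6, 18]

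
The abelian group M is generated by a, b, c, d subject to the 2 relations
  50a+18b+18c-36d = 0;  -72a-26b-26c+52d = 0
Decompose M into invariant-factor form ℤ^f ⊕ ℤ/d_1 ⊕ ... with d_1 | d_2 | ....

rank_ℚ(R)=2; free=4−2=2
SNF(R) diag = [2, 2] → torsion [2, 2]

Answer: M ≅ ℤ^2 ⊕ ℤ/2 ⊕ ℤ/2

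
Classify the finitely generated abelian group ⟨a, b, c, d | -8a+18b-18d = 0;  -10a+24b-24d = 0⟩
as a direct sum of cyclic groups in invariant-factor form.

rank_ℚ(R)=2; free=4−2=2
SNF(R) diag = [2, 6] → torsion [2, 6]

Answer: M ≅ ℤ^2 ⊕ ℤ/2 ⊕ ℤ/6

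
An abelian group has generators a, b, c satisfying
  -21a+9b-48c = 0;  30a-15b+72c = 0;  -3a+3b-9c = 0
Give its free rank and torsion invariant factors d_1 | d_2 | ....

rank_ℚ(R)=3; free=3−3=0
SNF(R) diag = [3, 3, 3] → torsion [3, 3, 3]

Answer: M ≅ ℤ/3 ⊕ ℤ/3 ⊕ ℤ/3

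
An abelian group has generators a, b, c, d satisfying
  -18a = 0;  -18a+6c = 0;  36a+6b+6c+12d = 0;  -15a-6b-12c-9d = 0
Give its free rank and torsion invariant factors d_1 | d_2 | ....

rank_ℚ(R)=4; free=4−4=0
SNF(R) diag = [3, 6, 6, 18] → torsion [3, 6, 6, 18]

Answer: M ≅ ℤ/3 ⊕ ℤ/6 ⊕ ℤ/6 ⊕ ℤ/18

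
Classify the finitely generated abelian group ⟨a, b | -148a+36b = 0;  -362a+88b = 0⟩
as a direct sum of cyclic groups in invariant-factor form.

Answer: M ≅ ℤ/2 ⊕ ℤ/4

Derivation:
rank_ℚ(R)=2; free=2−2=0
SNF(R) diag = [2, 4] → torsion [2, 4]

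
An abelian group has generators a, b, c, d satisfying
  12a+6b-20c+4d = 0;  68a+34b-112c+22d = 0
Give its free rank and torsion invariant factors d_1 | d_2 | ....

Answer: M ≅ ℤ^2 ⊕ ℤ/2 ⊕ ℤ/2

Derivation:
rank_ℚ(R)=2; free=4−2=2
SNF(R) diag = [2, 2] → torsion [2, 2]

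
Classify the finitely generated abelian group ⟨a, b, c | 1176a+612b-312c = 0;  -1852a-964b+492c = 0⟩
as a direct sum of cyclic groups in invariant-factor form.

rank_ℚ(R)=2; free=3−2=1
SNF(R) diag = [4, 12] → torsion [4, 12]

Answer: M ≅ ℤ^1 ⊕ ℤ/4 ⊕ ℤ/12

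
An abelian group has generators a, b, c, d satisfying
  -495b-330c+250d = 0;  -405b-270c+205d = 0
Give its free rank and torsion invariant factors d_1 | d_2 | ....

Answer: M ≅ ℤ^2 ⊕ ℤ/5 ⊕ ℤ/15

Derivation:
rank_ℚ(R)=2; free=4−2=2
SNF(R) diag = [5, 15] → torsion [5, 15]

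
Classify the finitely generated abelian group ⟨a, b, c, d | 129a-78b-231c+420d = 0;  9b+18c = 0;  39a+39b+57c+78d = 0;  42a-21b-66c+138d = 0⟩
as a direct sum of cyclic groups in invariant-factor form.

rank_ℚ(R)=4; free=4−4=0
SNF(R) diag = [3, 9, 18, 54] → torsion [3, 9, 18, 54]

Answer: M ≅ ℤ/3 ⊕ ℤ/9 ⊕ ℤ/18 ⊕ ℤ/54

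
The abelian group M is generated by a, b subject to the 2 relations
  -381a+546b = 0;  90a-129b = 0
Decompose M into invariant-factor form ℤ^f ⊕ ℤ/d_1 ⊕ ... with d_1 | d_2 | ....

Answer: M ≅ ℤ/3 ⊕ ℤ/3

Derivation:
rank_ℚ(R)=2; free=2−2=0
SNF(R) diag = [3, 3] → torsion [3, 3]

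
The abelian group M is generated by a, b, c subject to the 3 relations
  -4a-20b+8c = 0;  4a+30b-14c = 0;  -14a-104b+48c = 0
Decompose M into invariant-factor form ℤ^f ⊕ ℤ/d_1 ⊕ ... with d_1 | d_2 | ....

Answer: M ≅ ℤ/2 ⊕ ℤ/2 ⊕ ℤ/4

Derivation:
rank_ℚ(R)=3; free=3−3=0
SNF(R) diag = [2, 2, 4] → torsion [2, 2, 4]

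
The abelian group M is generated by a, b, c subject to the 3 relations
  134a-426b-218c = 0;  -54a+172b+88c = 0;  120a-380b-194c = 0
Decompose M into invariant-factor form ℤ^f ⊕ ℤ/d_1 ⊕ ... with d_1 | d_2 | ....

Answer: M ≅ ℤ/2 ⊕ ℤ/2 ⊕ ℤ/6

Derivation:
rank_ℚ(R)=3; free=3−3=0
SNF(R) diag = [2, 2, 6] → torsion [2, 2, 6]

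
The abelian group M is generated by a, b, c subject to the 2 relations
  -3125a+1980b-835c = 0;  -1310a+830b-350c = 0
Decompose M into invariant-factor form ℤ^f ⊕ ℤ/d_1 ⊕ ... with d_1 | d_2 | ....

Answer: M ≅ ℤ^1 ⊕ ℤ/5 ⊕ ℤ/10

Derivation:
rank_ℚ(R)=2; free=3−2=1
SNF(R) diag = [5, 10] → torsion [5, 10]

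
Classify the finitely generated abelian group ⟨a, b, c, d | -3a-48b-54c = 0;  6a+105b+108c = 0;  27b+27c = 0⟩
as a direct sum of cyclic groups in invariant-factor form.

Answer: M ≅ ℤ^1 ⊕ ℤ/3 ⊕ ℤ/9 ⊕ ℤ/27

Derivation:
rank_ℚ(R)=3; free=4−3=1
SNF(R) diag = [3, 9, 27] → torsion [3, 9, 27]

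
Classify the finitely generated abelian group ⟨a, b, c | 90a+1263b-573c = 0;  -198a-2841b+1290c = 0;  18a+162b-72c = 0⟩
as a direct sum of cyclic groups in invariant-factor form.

Answer: M ≅ ℤ/3 ⊕ ℤ/9 ⊕ ℤ/18

Derivation:
rank_ℚ(R)=3; free=3−3=0
SNF(R) diag = [3, 9, 18] → torsion [3, 9, 18]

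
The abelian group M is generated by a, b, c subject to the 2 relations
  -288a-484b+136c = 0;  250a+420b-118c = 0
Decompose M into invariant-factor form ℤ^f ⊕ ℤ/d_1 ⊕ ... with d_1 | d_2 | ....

rank_ℚ(R)=2; free=3−2=1
SNF(R) diag = [2, 4] → torsion [2, 4]

Answer: M ≅ ℤ^1 ⊕ ℤ/2 ⊕ ℤ/4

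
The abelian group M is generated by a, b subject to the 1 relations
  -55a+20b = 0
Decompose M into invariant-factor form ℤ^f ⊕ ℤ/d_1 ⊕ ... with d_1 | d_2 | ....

rank_ℚ(R)=1; free=2−1=1
SNF(R) diag = [5] → torsion [5]

Answer: M ≅ ℤ^1 ⊕ ℤ/5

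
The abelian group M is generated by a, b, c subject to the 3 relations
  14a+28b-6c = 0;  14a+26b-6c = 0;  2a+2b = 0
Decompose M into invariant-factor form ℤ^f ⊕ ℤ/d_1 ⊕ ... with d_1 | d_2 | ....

Answer: M ≅ ℤ/2 ⊕ ℤ/2 ⊕ ℤ/6

Derivation:
rank_ℚ(R)=3; free=3−3=0
SNF(R) diag = [2, 2, 6] → torsion [2, 2, 6]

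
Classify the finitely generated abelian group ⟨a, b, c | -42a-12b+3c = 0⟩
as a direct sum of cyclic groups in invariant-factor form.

rank_ℚ(R)=1; free=3−1=2
SNF(R) diag = [3] → torsion [3]

Answer: M ≅ ℤ^2 ⊕ ℤ/3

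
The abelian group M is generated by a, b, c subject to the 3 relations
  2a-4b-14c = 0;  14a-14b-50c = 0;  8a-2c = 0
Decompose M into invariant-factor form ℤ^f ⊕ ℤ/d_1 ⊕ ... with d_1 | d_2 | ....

rank_ℚ(R)=3; free=3−3=0
SNF(R) diag = [2, 2, 6] → torsion [2, 2, 6]

Answer: M ≅ ℤ/2 ⊕ ℤ/2 ⊕ ℤ/6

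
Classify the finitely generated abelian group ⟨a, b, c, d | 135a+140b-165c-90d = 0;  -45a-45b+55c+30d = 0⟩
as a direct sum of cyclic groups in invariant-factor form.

Answer: M ≅ ℤ^2 ⊕ ℤ/5 ⊕ ℤ/5

Derivation:
rank_ℚ(R)=2; free=4−2=2
SNF(R) diag = [5, 5] → torsion [5, 5]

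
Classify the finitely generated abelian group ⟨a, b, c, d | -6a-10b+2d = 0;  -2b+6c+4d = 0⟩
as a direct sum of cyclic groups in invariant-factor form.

Answer: M ≅ ℤ^2 ⊕ ℤ/2 ⊕ ℤ/6

Derivation:
rank_ℚ(R)=2; free=4−2=2
SNF(R) diag = [2, 6] → torsion [2, 6]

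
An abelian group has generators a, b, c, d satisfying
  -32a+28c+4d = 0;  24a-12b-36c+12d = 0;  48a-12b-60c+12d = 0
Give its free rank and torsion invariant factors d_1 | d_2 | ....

Answer: M ≅ ℤ^1 ⊕ ℤ/4 ⊕ ℤ/12 ⊕ ℤ/24

Derivation:
rank_ℚ(R)=3; free=4−3=1
SNF(R) diag = [4, 12, 24] → torsion [4, 12, 24]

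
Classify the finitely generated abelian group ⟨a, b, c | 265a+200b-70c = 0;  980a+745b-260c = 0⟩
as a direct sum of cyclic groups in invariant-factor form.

Answer: M ≅ ℤ^1 ⊕ ℤ/5 ⊕ ℤ/15

Derivation:
rank_ℚ(R)=2; free=3−2=1
SNF(R) diag = [5, 15] → torsion [5, 15]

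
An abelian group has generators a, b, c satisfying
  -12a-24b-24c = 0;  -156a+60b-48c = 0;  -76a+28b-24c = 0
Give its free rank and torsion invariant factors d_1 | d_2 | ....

rank_ℚ(R)=3; free=3−3=0
SNF(R) diag = [4, 12, 24] → torsion [4, 12, 24]

Answer: M ≅ ℤ/4 ⊕ ℤ/12 ⊕ ℤ/24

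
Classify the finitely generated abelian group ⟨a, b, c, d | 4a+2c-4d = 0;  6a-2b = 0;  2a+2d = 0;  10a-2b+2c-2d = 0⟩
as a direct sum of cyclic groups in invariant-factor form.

rank_ℚ(R)=4; free=4−4=0
SNF(R) diag = [2, 2, 2, 2] → torsion [2, 2, 2, 2]

Answer: M ≅ ℤ/2 ⊕ ℤ/2 ⊕ ℤ/2 ⊕ ℤ/2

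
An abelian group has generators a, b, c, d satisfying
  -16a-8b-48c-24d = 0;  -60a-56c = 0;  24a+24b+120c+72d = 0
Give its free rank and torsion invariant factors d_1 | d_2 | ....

rank_ℚ(R)=3; free=4−3=1
SNF(R) diag = [4, 8, 24] → torsion [4, 8, 24]

Answer: M ≅ ℤ^1 ⊕ ℤ/4 ⊕ ℤ/8 ⊕ ℤ/24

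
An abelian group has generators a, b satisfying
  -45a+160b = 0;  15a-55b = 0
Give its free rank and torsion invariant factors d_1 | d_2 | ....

Answer: M ≅ ℤ/5 ⊕ ℤ/15

Derivation:
rank_ℚ(R)=2; free=2−2=0
SNF(R) diag = [5, 15] → torsion [5, 15]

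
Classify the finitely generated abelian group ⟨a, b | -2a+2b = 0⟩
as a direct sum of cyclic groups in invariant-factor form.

rank_ℚ(R)=1; free=2−1=1
SNF(R) diag = [2] → torsion [2]

Answer: M ≅ ℤ^1 ⊕ ℤ/2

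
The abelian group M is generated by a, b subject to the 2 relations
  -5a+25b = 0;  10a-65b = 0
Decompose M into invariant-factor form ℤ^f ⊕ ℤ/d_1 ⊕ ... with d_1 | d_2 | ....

rank_ℚ(R)=2; free=2−2=0
SNF(R) diag = [5, 15] → torsion [5, 15]

Answer: M ≅ ℤ/5 ⊕ ℤ/15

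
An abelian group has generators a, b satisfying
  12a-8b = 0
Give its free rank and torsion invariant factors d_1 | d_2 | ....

Answer: M ≅ ℤ^1 ⊕ ℤ/4

Derivation:
rank_ℚ(R)=1; free=2−1=1
SNF(R) diag = [4] → torsion [4]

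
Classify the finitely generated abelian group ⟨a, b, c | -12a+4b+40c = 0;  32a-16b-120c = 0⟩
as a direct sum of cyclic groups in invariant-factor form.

rank_ℚ(R)=2; free=3−2=1
SNF(R) diag = [4, 8] → torsion [4, 8]

Answer: M ≅ ℤ^1 ⊕ ℤ/4 ⊕ ℤ/8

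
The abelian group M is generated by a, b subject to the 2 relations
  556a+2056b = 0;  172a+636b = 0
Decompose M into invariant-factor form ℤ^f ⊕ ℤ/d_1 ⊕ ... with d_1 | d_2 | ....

rank_ℚ(R)=2; free=2−2=0
SNF(R) diag = [4, 4] → torsion [4, 4]

Answer: M ≅ ℤ/4 ⊕ ℤ/4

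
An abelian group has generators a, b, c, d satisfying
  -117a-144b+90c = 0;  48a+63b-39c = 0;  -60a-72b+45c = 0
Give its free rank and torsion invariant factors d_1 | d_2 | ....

rank_ℚ(R)=3; free=4−3=1
SNF(R) diag = [3, 3, 9] → torsion [3, 3, 9]

Answer: M ≅ ℤ^1 ⊕ ℤ/3 ⊕ ℤ/3 ⊕ ℤ/9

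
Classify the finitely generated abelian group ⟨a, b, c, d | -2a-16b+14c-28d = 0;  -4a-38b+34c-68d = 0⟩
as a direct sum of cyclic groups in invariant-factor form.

rank_ℚ(R)=2; free=4−2=2
SNF(R) diag = [2, 6] → torsion [2, 6]

Answer: M ≅ ℤ^2 ⊕ ℤ/2 ⊕ ℤ/6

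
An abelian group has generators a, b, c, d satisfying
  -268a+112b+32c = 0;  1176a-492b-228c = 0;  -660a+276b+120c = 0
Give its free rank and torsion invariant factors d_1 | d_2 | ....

rank_ℚ(R)=3; free=4−3=1
SNF(R) diag = [4, 12, 36] → torsion [4, 12, 36]

Answer: M ≅ ℤ^1 ⊕ ℤ/4 ⊕ ℤ/12 ⊕ ℤ/36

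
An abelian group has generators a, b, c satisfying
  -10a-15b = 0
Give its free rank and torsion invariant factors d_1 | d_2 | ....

Answer: M ≅ ℤ^2 ⊕ ℤ/5

Derivation:
rank_ℚ(R)=1; free=3−1=2
SNF(R) diag = [5] → torsion [5]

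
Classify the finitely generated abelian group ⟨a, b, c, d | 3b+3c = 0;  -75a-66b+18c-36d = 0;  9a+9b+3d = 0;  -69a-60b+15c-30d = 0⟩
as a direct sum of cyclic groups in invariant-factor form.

rank_ℚ(R)=4; free=4−4=0
SNF(R) diag = [3, 3, 3, 3] → torsion [3, 3, 3, 3]

Answer: M ≅ ℤ/3 ⊕ ℤ/3 ⊕ ℤ/3 ⊕ ℤ/3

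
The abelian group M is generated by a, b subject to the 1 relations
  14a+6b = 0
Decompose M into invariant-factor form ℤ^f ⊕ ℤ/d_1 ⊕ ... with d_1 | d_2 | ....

rank_ℚ(R)=1; free=2−1=1
SNF(R) diag = [2] → torsion [2]

Answer: M ≅ ℤ^1 ⊕ ℤ/2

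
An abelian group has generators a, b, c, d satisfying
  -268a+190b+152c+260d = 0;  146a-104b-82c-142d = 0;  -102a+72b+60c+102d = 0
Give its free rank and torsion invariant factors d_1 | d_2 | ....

rank_ℚ(R)=3; free=4−3=1
SNF(R) diag = [2, 6, 18] → torsion [2, 6, 18]

Answer: M ≅ ℤ^1 ⊕ ℤ/2 ⊕ ℤ/6 ⊕ ℤ/18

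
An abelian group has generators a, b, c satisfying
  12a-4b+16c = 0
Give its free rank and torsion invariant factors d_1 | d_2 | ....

Answer: M ≅ ℤ^2 ⊕ ℤ/4

Derivation:
rank_ℚ(R)=1; free=3−1=2
SNF(R) diag = [4] → torsion [4]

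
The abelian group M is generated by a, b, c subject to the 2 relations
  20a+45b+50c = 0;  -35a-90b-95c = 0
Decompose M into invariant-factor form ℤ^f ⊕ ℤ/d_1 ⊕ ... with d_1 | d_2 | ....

rank_ℚ(R)=2; free=3−2=1
SNF(R) diag = [5, 15] → torsion [5, 15]

Answer: M ≅ ℤ^1 ⊕ ℤ/5 ⊕ ℤ/15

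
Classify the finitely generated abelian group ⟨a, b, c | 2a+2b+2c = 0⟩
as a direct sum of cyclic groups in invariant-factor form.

rank_ℚ(R)=1; free=3−1=2
SNF(R) diag = [2] → torsion [2]

Answer: M ≅ ℤ^2 ⊕ ℤ/2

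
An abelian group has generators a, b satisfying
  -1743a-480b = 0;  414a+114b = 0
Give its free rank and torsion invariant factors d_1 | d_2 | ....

rank_ℚ(R)=2; free=2−2=0
SNF(R) diag = [3, 6] → torsion [3, 6]

Answer: M ≅ ℤ/3 ⊕ ℤ/6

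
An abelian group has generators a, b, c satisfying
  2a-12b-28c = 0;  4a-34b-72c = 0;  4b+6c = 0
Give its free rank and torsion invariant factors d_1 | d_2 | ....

Answer: M ≅ ℤ/2 ⊕ ℤ/2 ⊕ ℤ/2

Derivation:
rank_ℚ(R)=3; free=3−3=0
SNF(R) diag = [2, 2, 2] → torsion [2, 2, 2]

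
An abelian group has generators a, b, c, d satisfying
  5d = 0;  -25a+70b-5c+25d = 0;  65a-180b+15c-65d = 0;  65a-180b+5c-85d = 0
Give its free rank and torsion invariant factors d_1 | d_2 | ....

Answer: M ≅ ℤ/5 ⊕ ℤ/5 ⊕ ℤ/10 ⊕ ℤ/10

Derivation:
rank_ℚ(R)=4; free=4−4=0
SNF(R) diag = [5, 5, 10, 10] → torsion [5, 5, 10, 10]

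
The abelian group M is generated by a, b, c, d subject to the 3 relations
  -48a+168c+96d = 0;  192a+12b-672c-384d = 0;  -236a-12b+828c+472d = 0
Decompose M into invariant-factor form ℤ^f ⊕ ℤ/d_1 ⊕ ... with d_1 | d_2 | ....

rank_ℚ(R)=3; free=4−3=1
SNF(R) diag = [4, 12, 24] → torsion [4, 12, 24]

Answer: M ≅ ℤ^1 ⊕ ℤ/4 ⊕ ℤ/12 ⊕ ℤ/24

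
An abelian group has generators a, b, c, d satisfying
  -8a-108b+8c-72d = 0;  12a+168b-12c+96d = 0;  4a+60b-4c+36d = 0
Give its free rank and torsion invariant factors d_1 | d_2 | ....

Answer: M ≅ ℤ^1 ⊕ ℤ/4 ⊕ ℤ/12 ⊕ ℤ/12

Derivation:
rank_ℚ(R)=3; free=4−3=1
SNF(R) diag = [4, 12, 12] → torsion [4, 12, 12]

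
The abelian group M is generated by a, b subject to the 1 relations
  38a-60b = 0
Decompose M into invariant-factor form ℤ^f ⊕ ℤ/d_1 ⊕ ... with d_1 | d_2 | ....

Answer: M ≅ ℤ^1 ⊕ ℤ/2

Derivation:
rank_ℚ(R)=1; free=2−1=1
SNF(R) diag = [2] → torsion [2]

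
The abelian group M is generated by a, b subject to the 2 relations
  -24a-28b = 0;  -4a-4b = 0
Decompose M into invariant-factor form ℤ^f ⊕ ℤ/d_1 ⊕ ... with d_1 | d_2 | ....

rank_ℚ(R)=2; free=2−2=0
SNF(R) diag = [4, 4] → torsion [4, 4]

Answer: M ≅ ℤ/4 ⊕ ℤ/4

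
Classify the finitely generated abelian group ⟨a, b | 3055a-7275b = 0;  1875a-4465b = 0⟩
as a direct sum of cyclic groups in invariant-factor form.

Answer: M ≅ ℤ/5 ⊕ ℤ/10

Derivation:
rank_ℚ(R)=2; free=2−2=0
SNF(R) diag = [5, 10] → torsion [5, 10]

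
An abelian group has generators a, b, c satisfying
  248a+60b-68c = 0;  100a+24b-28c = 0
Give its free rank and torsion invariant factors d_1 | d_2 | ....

Answer: M ≅ ℤ^1 ⊕ ℤ/4 ⊕ ℤ/12

Derivation:
rank_ℚ(R)=2; free=3−2=1
SNF(R) diag = [4, 12] → torsion [4, 12]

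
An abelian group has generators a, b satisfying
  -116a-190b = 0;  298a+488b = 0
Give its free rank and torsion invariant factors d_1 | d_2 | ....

rank_ℚ(R)=2; free=2−2=0
SNF(R) diag = [2, 6] → torsion [2, 6]

Answer: M ≅ ℤ/2 ⊕ ℤ/6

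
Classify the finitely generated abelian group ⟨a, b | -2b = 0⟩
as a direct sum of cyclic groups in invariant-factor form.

rank_ℚ(R)=1; free=2−1=1
SNF(R) diag = [2] → torsion [2]

Answer: M ≅ ℤ^1 ⊕ ℤ/2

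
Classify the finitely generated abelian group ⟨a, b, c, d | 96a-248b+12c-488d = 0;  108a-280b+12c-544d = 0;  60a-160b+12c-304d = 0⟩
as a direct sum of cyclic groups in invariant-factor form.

Answer: M ≅ ℤ^1 ⊕ ℤ/4 ⊕ ℤ/12 ⊕ ℤ/24

Derivation:
rank_ℚ(R)=3; free=4−3=1
SNF(R) diag = [4, 12, 24] → torsion [4, 12, 24]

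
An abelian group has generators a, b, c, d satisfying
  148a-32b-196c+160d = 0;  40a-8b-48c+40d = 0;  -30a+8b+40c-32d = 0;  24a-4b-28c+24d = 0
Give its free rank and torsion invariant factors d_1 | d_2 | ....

rank_ℚ(R)=4; free=4−4=0
SNF(R) diag = [2, 4, 4, 8] → torsion [2, 4, 4, 8]

Answer: M ≅ ℤ/2 ⊕ ℤ/4 ⊕ ℤ/4 ⊕ ℤ/8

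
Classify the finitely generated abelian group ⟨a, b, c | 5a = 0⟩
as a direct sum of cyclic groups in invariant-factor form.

Answer: M ≅ ℤ^2 ⊕ ℤ/5

Derivation:
rank_ℚ(R)=1; free=3−1=2
SNF(R) diag = [5] → torsion [5]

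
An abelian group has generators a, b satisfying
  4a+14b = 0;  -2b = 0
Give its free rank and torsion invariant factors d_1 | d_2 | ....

Answer: M ≅ ℤ/2 ⊕ ℤ/4

Derivation:
rank_ℚ(R)=2; free=2−2=0
SNF(R) diag = [2, 4] → torsion [2, 4]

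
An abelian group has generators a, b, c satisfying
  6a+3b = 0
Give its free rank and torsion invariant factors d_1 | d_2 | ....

rank_ℚ(R)=1; free=3−1=2
SNF(R) diag = [3] → torsion [3]

Answer: M ≅ ℤ^2 ⊕ ℤ/3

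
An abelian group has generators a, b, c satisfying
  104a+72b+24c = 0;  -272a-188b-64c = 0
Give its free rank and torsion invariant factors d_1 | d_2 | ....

rank_ℚ(R)=2; free=3−2=1
SNF(R) diag = [4, 8] → torsion [4, 8]

Answer: M ≅ ℤ^1 ⊕ ℤ/4 ⊕ ℤ/8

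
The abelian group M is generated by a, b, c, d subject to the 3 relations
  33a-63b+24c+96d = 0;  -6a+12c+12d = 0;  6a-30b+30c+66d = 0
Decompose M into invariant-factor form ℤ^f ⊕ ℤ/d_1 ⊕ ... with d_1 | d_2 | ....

rank_ℚ(R)=3; free=4−3=1
SNF(R) diag = [3, 6, 18] → torsion [3, 6, 18]

Answer: M ≅ ℤ^1 ⊕ ℤ/3 ⊕ ℤ/6 ⊕ ℤ/18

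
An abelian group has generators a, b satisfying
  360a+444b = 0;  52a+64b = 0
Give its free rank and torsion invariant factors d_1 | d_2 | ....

Answer: M ≅ ℤ/4 ⊕ ℤ/12

Derivation:
rank_ℚ(R)=2; free=2−2=0
SNF(R) diag = [4, 12] → torsion [4, 12]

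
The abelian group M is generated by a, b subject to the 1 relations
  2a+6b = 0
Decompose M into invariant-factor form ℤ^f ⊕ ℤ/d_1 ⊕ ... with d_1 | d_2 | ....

rank_ℚ(R)=1; free=2−1=1
SNF(R) diag = [2] → torsion [2]

Answer: M ≅ ℤ^1 ⊕ ℤ/2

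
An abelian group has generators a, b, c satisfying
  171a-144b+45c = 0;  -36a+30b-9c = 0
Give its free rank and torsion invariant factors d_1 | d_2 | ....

rank_ℚ(R)=2; free=3−2=1
SNF(R) diag = [3, 9] → torsion [3, 9]

Answer: M ≅ ℤ^1 ⊕ ℤ/3 ⊕ ℤ/9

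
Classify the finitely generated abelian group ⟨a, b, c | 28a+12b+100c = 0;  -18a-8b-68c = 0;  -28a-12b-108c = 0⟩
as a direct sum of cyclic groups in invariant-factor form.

Answer: M ≅ ℤ/2 ⊕ ℤ/4 ⊕ ℤ/8

Derivation:
rank_ℚ(R)=3; free=3−3=0
SNF(R) diag = [2, 4, 8] → torsion [2, 4, 8]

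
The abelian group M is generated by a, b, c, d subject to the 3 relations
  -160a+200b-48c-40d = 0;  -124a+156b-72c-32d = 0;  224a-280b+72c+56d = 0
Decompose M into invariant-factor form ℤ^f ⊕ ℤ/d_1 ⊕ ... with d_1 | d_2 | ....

Answer: M ≅ ℤ^1 ⊕ ℤ/4 ⊕ ℤ/8 ⊕ ℤ/24

Derivation:
rank_ℚ(R)=3; free=4−3=1
SNF(R) diag = [4, 8, 24] → torsion [4, 8, 24]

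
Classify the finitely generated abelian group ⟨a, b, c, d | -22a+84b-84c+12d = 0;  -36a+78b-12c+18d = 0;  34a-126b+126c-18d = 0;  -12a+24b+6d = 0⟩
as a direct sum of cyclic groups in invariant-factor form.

Answer: M ≅ ℤ/2 ⊕ ℤ/6 ⊕ ℤ/6 ⊕ ℤ/6

Derivation:
rank_ℚ(R)=4; free=4−4=0
SNF(R) diag = [2, 6, 6, 6] → torsion [2, 6, 6, 6]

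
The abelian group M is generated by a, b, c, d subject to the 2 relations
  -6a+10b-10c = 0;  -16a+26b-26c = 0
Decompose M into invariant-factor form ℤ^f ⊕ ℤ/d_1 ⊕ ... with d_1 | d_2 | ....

rank_ℚ(R)=2; free=4−2=2
SNF(R) diag = [2, 2] → torsion [2, 2]

Answer: M ≅ ℤ^2 ⊕ ℤ/2 ⊕ ℤ/2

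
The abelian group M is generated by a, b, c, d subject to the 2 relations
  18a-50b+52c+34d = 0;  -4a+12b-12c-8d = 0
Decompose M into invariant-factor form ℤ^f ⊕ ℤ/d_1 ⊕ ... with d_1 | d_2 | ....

rank_ℚ(R)=2; free=4−2=2
SNF(R) diag = [2, 4] → torsion [2, 4]

Answer: M ≅ ℤ^2 ⊕ ℤ/2 ⊕ ℤ/4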